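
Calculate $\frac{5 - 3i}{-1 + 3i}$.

Multiply numerator and denominator by conjugate (-1 - 3i):
= (5 - 3i)(-1 - 3i) / ((-1)^2 + 3^2)
= (-14 - 12i) / 10
Divide through by 2: (-7 - 6i) / 5
= -7/5 - (6/5)i


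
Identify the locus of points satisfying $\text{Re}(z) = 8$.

Re(z) = x where z = x + yi; the equation x = 8 is satisfied by all points with that x-coordinate
Locus: Vertical line x = 8


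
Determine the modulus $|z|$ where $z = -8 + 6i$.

|z| = sqrt(a^2 + b^2) = sqrt((-8)^2 + 6^2) = sqrt(100) = 10


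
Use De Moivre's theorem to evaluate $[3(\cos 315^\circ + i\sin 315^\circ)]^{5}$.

By De Moivre: z^n = r^n(cos(nθ) + i sin(nθ))
= 3^5(cos(5*315°) + i sin(5*315°))
= 243(cos 135° + i sin 135°)
= -243*sqrt(2)/2 + (243*sqrt(2)/2)i


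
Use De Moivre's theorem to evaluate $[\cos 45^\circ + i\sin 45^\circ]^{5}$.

By De Moivre: z^n = r^n(cos(nθ) + i sin(nθ))
= 1^5(cos(5*45°) + i sin(5*45°))
= 1(cos 225° + i sin 225°)
= -sqrt(2)/2 - (sqrt(2)/2)i


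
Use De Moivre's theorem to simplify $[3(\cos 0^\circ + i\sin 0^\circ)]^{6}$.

By De Moivre: z^n = r^n(cos(nθ) + i sin(nθ))
= 3^6(cos(6*0°) + i sin(6*0°))
= 729(cos 0° + i sin 0°)
= 729


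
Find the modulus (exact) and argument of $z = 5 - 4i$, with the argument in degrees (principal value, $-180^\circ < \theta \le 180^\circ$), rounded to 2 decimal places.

|z| = sqrt(5^2 + (-4)^2) = sqrt(41)
arg(z) = arctan(b/a) = arctan(-4/5) (quadrant-adjusted) = -38.66°


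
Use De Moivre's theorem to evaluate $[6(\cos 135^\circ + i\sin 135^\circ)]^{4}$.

By De Moivre: z^n = r^n(cos(nθ) + i sin(nθ))
= 6^4(cos(4*135°) + i sin(4*135°))
= 1296(cos 180° + i sin 180°)
= -1296


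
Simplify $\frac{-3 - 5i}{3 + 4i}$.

Multiply numerator and denominator by conjugate (3 - 4i):
= (-3 - 5i)(3 - 4i) / (3^2 + 4^2)
= (-29 - 3i) / 25
= -29/25 - (3/25)i


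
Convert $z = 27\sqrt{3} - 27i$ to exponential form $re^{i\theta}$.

r = |z| = sqrt((27*sqrt(3))^2 + (-27)^2) = sqrt(2187 + 729) = sqrt(2916) = 54
θ = arctan(b/a) = arctan(-27/46.7654) (quadrant-adjusted) = -30° = -π/6
z = 54e^(-i*π/6)


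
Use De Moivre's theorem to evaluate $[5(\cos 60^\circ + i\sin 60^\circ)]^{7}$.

By De Moivre: z^n = r^n(cos(nθ) + i sin(nθ))
= 5^7(cos(7*60°) + i sin(7*60°))
= 78125(cos 60° + i sin 60°)
= 78125/2 + (78125*sqrt(3)/2)i


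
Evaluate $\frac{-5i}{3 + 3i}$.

Multiply numerator and denominator by conjugate (3 - 3i):
= (-5i)(3 - 3i) / (3^2 + 3^2)
= (-15 - 15i) / 18
Divide through by 3: (-5 - 5i) / 6
= -5/6 - (5/6)i


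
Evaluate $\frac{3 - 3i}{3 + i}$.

Multiply numerator and denominator by conjugate (3 - i):
= (3 - 3i)(3 - i) / (3^2 + 1^2)
= (6 - 12i) / 10
Divide through by 2: (3 - 6i) / 5
= 3/5 - (6/5)i


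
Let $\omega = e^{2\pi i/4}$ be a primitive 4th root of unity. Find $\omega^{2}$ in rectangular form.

ω^2 = e^(2πi·2/4) = e^(i·1π)
= cos(1π) + i sin(1π)
= -1


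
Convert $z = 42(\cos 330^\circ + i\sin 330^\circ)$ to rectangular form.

a = r cos θ = 42 * sqrt(3)/2 = 21*sqrt(3)
b = r sin θ = 42 * -1/2 = -21
z = 21*sqrt(3) - 21i


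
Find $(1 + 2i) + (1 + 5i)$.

(1 + 1) + (2 + 5)i = 2 + 7i


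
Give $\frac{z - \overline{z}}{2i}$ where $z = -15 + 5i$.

z - conjugate(z) = 2bi
(z - conjugate(z))/(2i) = 2bi/(2i) = b = 5


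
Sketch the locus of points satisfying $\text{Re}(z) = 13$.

Re(z) = x where z = x + yi; the equation x = 13 is satisfied by all points with that x-coordinate
Locus: Vertical line x = 13


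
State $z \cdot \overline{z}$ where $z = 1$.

z * conjugate(z) = |z|^2 = a^2 + b^2
= 1^2 + 0^2 = 1


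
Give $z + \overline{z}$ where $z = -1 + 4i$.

z + conjugate(z) = (a + bi) + (a - bi) = 2a
= 2 * (-1) = -2


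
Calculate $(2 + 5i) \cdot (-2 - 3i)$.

(a1*a2 - b1*b2) + (a1*b2 + b1*a2)i
= (-4 - (-15)) + (-6 + (-10))i
= 11 - 16i


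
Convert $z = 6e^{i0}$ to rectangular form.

a = r cos θ = 6 * 1 = 6
b = r sin θ = 6 * 0 = 0
z = 6


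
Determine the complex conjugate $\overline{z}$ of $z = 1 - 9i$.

If z = a + bi, then conjugate(z) = a - bi
conjugate(1 - 9i) = 1 + 9i


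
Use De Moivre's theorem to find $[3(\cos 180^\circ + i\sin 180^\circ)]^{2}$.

By De Moivre: z^n = r^n(cos(nθ) + i sin(nθ))
= 3^2(cos(2*180°) + i sin(2*180°))
= 9(cos 0° + i sin 0°)
= 9


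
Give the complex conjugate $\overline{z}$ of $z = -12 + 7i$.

If z = a + bi, then conjugate(z) = a - bi
conjugate(-12 + 7i) = -12 - 7i


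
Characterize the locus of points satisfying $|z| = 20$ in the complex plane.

|z| = 20 means sqrt(x^2 + y^2) = 20
This is a circle of radius 20 centered at the origin


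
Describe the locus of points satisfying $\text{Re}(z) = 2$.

Re(z) = x where z = x + yi; the equation x = 2 is satisfied by all points with that x-coordinate
Locus: Vertical line x = 2


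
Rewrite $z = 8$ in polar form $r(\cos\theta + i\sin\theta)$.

r = |z| = sqrt(a^2 + b^2) = sqrt((8)^2 + (0)^2) = sqrt(64 + 0) = sqrt(64) = 8
b = 0 and a > 0, so z lies on the positive real axis: θ = 0°
z = 8(cos 0° + i sin 0°)


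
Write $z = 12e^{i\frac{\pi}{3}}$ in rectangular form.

a = r cos θ = 12 * 1/2 = 6
b = r sin θ = 12 * sqrt(3)/2 = 6*sqrt(3)
z = 6 + 6*sqrt(3)i


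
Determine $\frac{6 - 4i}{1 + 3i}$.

Multiply numerator and denominator by conjugate (1 - 3i):
= (6 - 4i)(1 - 3i) / (1^2 + 3^2)
= (-6 - 22i) / 10
Divide through by 2: (-3 - 11i) / 5
= -3/5 - (11/5)i


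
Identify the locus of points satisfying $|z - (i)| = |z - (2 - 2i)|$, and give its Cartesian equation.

|z - z1| = |z - z2| means z is equidistant from z1 and z2,
i.e. the perpendicular bisector of the segment from (0, 1) to (2, -2) (midpoint (1, -1/2)).
With z = x + yi, square both sides:
(x - 0)^2 + (y - 1)^2 = (x - 2)^2 + (y - (-2))^2
The x^2 and y^2 terms cancel: 4x + (-6)y = 8 - 1 = 7
Simplify: 4x - 6y = 7
Locus: Perpendicular bisector of the segment from (0, 1) to (2, -2): the line 4x - 6y = 7


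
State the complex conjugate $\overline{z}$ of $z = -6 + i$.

If z = a + bi, then conjugate(z) = a - bi
conjugate(-6 + i) = -6 - i


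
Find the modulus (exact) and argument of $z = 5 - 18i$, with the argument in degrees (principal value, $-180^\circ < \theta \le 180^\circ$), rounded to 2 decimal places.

|z| = sqrt(5^2 + (-18)^2) = sqrt(349)
arg(z) = arctan(b/a) = arctan(-18/5) (quadrant-adjusted) = -74.48°


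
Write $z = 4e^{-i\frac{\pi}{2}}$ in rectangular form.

a = r cos θ = 4 * 0 = 0
b = r sin θ = 4 * -1 = -4
z = -4i


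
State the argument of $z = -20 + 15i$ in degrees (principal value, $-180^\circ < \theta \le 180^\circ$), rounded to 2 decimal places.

θ = arctan(b/a) = arctan(15/-20) (quadrant-adjusted) = 143.13°


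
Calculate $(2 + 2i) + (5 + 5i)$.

(2 + 5) + (2 + 5)i = 7 + 7i


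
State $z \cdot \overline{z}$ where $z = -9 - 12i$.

z * conjugate(z) = |z|^2 = a^2 + b^2
= (-9)^2 + (-12)^2 = 225


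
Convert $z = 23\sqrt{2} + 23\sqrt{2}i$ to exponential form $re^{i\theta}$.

r = |z| = sqrt((23*sqrt(2))^2 + (23*sqrt(2))^2) = sqrt(1058 + 1058) = sqrt(2116) = 46
θ = arctan(b/a) = arctan(32.5269/32.5269) (quadrant-adjusted) = 45° = π/4
z = 46e^(i*π/4)


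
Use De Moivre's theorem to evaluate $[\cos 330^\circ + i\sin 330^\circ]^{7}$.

By De Moivre: z^n = r^n(cos(nθ) + i sin(nθ))
= 1^7(cos(7*330°) + i sin(7*330°))
= 1(cos 150° + i sin 150°)
= -sqrt(3)/2 + (1/2)i


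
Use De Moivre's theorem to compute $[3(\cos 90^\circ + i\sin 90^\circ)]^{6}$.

By De Moivre: z^n = r^n(cos(nθ) + i sin(nθ))
= 3^6(cos(6*90°) + i sin(6*90°))
= 729(cos 180° + i sin 180°)
= -729


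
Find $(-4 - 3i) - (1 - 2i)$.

(-4 - 1) + (-3 - (-2))i = -5 - i


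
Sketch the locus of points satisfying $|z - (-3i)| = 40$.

|z - z0| = r describes a circle centered at z0 with radius r
Here z0 = -3i and r = 40
Locus: Circle centered at (0, -3) with radius 40


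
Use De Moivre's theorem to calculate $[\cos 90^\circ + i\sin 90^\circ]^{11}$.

By De Moivre: z^n = r^n(cos(nθ) + i sin(nθ))
= 1^11(cos(11*90°) + i sin(11*90°))
= 1(cos 270° + i sin 270°)
= -i


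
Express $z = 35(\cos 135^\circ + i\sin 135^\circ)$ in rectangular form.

a = r cos θ = 35 * -sqrt(2)/2 = -35*sqrt(2)/2
b = r sin θ = 35 * sqrt(2)/2 = 35*sqrt(2)/2
z = -35*sqrt(2)/2 + (35*sqrt(2)/2)i


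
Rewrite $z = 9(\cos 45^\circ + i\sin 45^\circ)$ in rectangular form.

a = r cos θ = 9 * sqrt(2)/2 = 9*sqrt(2)/2
b = r sin θ = 9 * sqrt(2)/2 = 9*sqrt(2)/2
z = 9*sqrt(2)/2 + (9*sqrt(2)/2)i


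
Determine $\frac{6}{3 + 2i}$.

Multiply numerator and denominator by conjugate (3 - 2i):
= (6)(3 - 2i) / (3^2 + 2^2)
= (18 - 12i) / 13
= 18/13 - (12/13)i


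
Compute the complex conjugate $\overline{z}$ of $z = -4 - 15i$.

If z = a + bi, then conjugate(z) = a - bi
conjugate(-4 - 15i) = -4 + 15i


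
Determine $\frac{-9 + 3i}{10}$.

Divisor is real, so divide each part by 10:
= -9/10 + (3/10)i


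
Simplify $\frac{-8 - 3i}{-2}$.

Divisor is real, so divide each part by -2:
= 4 + (3/2)i


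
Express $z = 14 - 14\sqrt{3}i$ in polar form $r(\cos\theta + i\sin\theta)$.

r = |z| = sqrt(a^2 + b^2) = sqrt((14)^2 + (-14*sqrt(3))^2) = sqrt(196 + 588) = sqrt(784) = 28
θ = arctan(b/a) = arctan(-24.2487/14) (quadrant-adjusted) = 300°
z = 28(cos 300° + i sin 300°)


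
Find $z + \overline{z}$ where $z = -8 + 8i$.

z + conjugate(z) = (a + bi) + (a - bi) = 2a
= 2 * (-8) = -16


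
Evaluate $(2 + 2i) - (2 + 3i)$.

(2 - 2) + (2 - 3)i = -i


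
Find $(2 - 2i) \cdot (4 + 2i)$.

(a1*a2 - b1*b2) + (a1*b2 + b1*a2)i
= (8 - (-4)) + (4 + (-8))i
= 12 - 4i


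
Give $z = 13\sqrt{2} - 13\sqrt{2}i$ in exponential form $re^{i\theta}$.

r = |z| = sqrt((13*sqrt(2))^2 + (-13*sqrt(2))^2) = sqrt(338 + 338) = sqrt(676) = 26
θ = arctan(b/a) = arctan(-18.3848/18.3848) (quadrant-adjusted) = -45° = -π/4
z = 26e^(-i*π/4)


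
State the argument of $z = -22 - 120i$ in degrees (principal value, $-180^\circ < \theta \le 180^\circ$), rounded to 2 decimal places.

θ = arctan(b/a) = arctan(-120/-22) (quadrant-adjusted) = -100.39°


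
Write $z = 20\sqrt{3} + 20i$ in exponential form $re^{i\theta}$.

r = |z| = sqrt((20*sqrt(3))^2 + (20)^2) = sqrt(1200 + 400) = sqrt(1600) = 40
θ = arctan(b/a) = arctan(20/34.641) (quadrant-adjusted) = 30° = π/6
z = 40e^(i*π/6)


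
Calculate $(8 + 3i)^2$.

(a + bi)^2 = a^2 - b^2 + 2abi
= 8^2 - 3^2 + 2*8*3i
= 55 + 48i


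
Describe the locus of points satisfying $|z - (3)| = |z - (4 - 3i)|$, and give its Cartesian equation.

|z - z1| = |z - z2| means z is equidistant from z1 and z2,
i.e. the perpendicular bisector of the segment from (3, 0) to (4, -3) (midpoint (7/2, -3/2)).
With z = x + yi, square both sides:
(x - 3)^2 + (y - 0)^2 = (x - 4)^2 + (y - (-3))^2
The x^2 and y^2 terms cancel: 2x + (-6)y = 25 - 9 = 16
Simplify: x - 3y = 8
Locus: Perpendicular bisector of the segment from (3, 0) to (4, -3): the line x - 3y = 8


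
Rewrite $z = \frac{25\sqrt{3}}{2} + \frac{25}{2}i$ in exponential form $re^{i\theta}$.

r = |z| = sqrt((25*sqrt(3)/2)^2 + (25/2)^2) = sqrt(1875/4 + 625/4) = sqrt(625) = 25
θ = arctan(b/a) = arctan(12.5/21.6506) (quadrant-adjusted) = 30° = π/6
z = 25e^(i*π/6)


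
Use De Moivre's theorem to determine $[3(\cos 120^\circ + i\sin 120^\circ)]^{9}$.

By De Moivre: z^n = r^n(cos(nθ) + i sin(nθ))
= 3^9(cos(9*120°) + i sin(9*120°))
= 19683(cos 0° + i sin 0°)
= 19683


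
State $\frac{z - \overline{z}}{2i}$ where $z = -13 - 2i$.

z - conjugate(z) = 2bi
(z - conjugate(z))/(2i) = 2bi/(2i) = b = -2


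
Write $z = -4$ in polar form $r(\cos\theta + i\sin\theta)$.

r = |z| = sqrt(a^2 + b^2) = sqrt((-4)^2 + (0)^2) = sqrt(16 + 0) = sqrt(16) = 4
b = 0 and a < 0, so z lies on the negative real axis: θ = 180°
z = 4(cos 180° + i sin 180°)


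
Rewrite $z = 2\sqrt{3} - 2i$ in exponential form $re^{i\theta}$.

r = |z| = sqrt((2*sqrt(3))^2 + (-2)^2) = sqrt(12 + 4) = sqrt(16) = 4
θ = arctan(b/a) = arctan(-2/3.4641) (quadrant-adjusted) = -30° = -π/6
z = 4e^(-i*π/6)


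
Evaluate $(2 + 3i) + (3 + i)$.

(2 + 3) + (3 + 1)i = 5 + 4i


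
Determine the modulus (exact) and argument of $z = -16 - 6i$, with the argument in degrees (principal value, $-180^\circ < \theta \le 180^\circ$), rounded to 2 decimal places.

|z| = sqrt((-16)^2 + (-6)^2) = sqrt(292)
arg(z) = arctan(b/a) = arctan(-6/-16) (quadrant-adjusted) = -159.44°


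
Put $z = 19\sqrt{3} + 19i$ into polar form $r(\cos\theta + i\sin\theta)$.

r = |z| = sqrt(a^2 + b^2) = sqrt((19*sqrt(3))^2 + (19)^2) = sqrt(1083 + 361) = sqrt(1444) = 38
θ = arctan(b/a) = arctan(19/32.909) (quadrant-adjusted) = 30°
z = 38(cos 30° + i sin 30°)


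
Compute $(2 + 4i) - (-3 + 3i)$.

(2 - (-3)) + (4 - 3)i = 5 + i


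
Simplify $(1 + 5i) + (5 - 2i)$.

(1 + 5) + (5 + (-2))i = 6 + 3i


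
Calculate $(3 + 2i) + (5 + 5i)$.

(3 + 5) + (2 + 5)i = 8 + 7i


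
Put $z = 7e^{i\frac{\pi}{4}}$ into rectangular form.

a = r cos θ = 7 * sqrt(2)/2 = 7*sqrt(2)/2
b = r sin θ = 7 * sqrt(2)/2 = 7*sqrt(2)/2
z = 7*sqrt(2)/2 + (7*sqrt(2)/2)i


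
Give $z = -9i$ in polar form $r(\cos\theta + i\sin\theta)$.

r = |z| = sqrt(a^2 + b^2) = sqrt((0)^2 + (-9)^2) = sqrt(0 + 81) = sqrt(81) = 9
a = 0 and b < 0, so z lies on the negative imaginary axis: θ = 270°
z = 9(cos 270° + i sin 270°)


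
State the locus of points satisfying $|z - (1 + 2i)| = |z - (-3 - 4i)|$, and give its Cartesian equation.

|z - z1| = |z - z2| means z is equidistant from z1 and z2,
i.e. the perpendicular bisector of the segment from (1, 2) to (-3, -4) (midpoint (-1, -1)).
With z = x + yi, square both sides:
(x - 1)^2 + (y - 2)^2 = (x - (-3))^2 + (y - (-4))^2
The x^2 and y^2 terms cancel: -8x + (-12)y = 25 - 5 = 20
Simplify: 2x + 3y = -5
Locus: Perpendicular bisector of the segment from (1, 2) to (-3, -4): the line 2x + 3y = -5


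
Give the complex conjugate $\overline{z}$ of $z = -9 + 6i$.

If z = a + bi, then conjugate(z) = a - bi
conjugate(-9 + 6i) = -9 - 6i


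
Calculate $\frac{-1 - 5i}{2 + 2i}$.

Multiply numerator and denominator by conjugate (2 - 2i):
= (-1 - 5i)(2 - 2i) / (2^2 + 2^2)
= (-12 - 8i) / 8
Divide through by 4: (-3 - 2i) / 2
= -3/2 - i


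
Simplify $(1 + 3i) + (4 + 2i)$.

(1 + 4) + (3 + 2)i = 5 + 5i


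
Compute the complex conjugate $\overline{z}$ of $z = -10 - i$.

If z = a + bi, then conjugate(z) = a - bi
conjugate(-10 - i) = -10 + i


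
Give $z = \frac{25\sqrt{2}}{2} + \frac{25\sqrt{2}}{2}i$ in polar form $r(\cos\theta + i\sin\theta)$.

r = |z| = sqrt(a^2 + b^2) = sqrt((25*sqrt(2)/2)^2 + (25*sqrt(2)/2)^2) = sqrt(625/2 + 625/2) = sqrt(625) = 25
θ = arctan(b/a) = arctan(17.6777/17.6777) (quadrant-adjusted) = 45°
z = 25(cos 45° + i sin 45°)


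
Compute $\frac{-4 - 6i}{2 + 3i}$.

Multiply numerator and denominator by conjugate (2 - 3i):
= (-4 - 6i)(2 - 3i) / (2^2 + 3^2)
= (-26) / 13
= -2


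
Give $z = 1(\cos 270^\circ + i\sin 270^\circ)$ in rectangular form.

a = r cos θ = 1 * 0 = 0
b = r sin θ = 1 * -1 = -1
z = -i


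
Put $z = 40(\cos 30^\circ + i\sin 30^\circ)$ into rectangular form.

a = r cos θ = 40 * sqrt(3)/2 = 20*sqrt(3)
b = r sin θ = 40 * 1/2 = 20
z = 20*sqrt(3) + 20i


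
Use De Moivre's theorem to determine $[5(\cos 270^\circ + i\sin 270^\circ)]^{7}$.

By De Moivre: z^n = r^n(cos(nθ) + i sin(nθ))
= 5^7(cos(7*270°) + i sin(7*270°))
= 78125(cos 90° + i sin 90°)
= 78125i


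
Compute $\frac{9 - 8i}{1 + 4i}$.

Multiply numerator and denominator by conjugate (1 - 4i):
= (9 - 8i)(1 - 4i) / (1^2 + 4^2)
= (-23 - 44i) / 17
= -23/17 - (44/17)i


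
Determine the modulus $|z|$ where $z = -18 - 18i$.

|z| = sqrt(a^2 + b^2) = sqrt((-18)^2 + (-18)^2) = sqrt(648) = sqrt(648)


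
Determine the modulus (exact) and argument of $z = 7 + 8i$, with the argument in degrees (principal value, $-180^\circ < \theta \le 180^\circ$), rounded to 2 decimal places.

|z| = sqrt(7^2 + 8^2) = sqrt(113)
arg(z) = arctan(b/a) = arctan(8/7) (quadrant-adjusted) = 48.81°


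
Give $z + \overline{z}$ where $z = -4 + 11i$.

z + conjugate(z) = (a + bi) + (a - bi) = 2a
= 2 * (-4) = -8


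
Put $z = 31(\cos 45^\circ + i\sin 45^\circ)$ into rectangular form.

a = r cos θ = 31 * sqrt(2)/2 = 31*sqrt(2)/2
b = r sin θ = 31 * sqrt(2)/2 = 31*sqrt(2)/2
z = 31*sqrt(2)/2 + (31*sqrt(2)/2)i


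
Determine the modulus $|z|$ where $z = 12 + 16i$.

|z| = sqrt(a^2 + b^2) = sqrt(12^2 + 16^2) = sqrt(400) = 20


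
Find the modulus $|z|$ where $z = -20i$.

|z| = sqrt(a^2 + b^2) = sqrt(0^2 + (-20)^2) = sqrt(400) = 20


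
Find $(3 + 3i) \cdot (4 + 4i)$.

(a1*a2 - b1*b2) + (a1*b2 + b1*a2)i
= (12 - 12) + (12 + 12)i
= 24i


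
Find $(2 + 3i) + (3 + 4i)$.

(2 + 3) + (3 + 4)i = 5 + 7i


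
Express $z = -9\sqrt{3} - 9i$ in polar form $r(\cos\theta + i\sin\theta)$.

r = |z| = sqrt(a^2 + b^2) = sqrt((-9*sqrt(3))^2 + (-9)^2) = sqrt(243 + 81) = sqrt(324) = 18
θ = arctan(b/a) = arctan(-9/-15.5885) (quadrant-adjusted) = 210°
z = 18(cos 210° + i sin 210°)


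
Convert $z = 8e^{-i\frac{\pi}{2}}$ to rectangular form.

a = r cos θ = 8 * 0 = 0
b = r sin θ = 8 * -1 = -8
z = -8i


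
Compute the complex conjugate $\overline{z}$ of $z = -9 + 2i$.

If z = a + bi, then conjugate(z) = a - bi
conjugate(-9 + 2i) = -9 - 2i


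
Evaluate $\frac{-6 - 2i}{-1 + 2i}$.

Multiply numerator and denominator by conjugate (-1 - 2i):
= (-6 - 2i)(-1 - 2i) / ((-1)^2 + 2^2)
= (2 + 14i) / 5
= 2/5 + (14/5)i


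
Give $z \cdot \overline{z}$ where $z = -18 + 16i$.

z * conjugate(z) = |z|^2 = a^2 + b^2
= (-18)^2 + 16^2 = 580


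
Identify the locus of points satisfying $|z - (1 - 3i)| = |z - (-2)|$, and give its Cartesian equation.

|z - z1| = |z - z2| means z is equidistant from z1 and z2,
i.e. the perpendicular bisector of the segment from (1, -3) to (-2, 0) (midpoint (-1/2, -3/2)).
With z = x + yi, square both sides:
(x - 1)^2 + (y - (-3))^2 = (x - (-2))^2 + (y - 0)^2
The x^2 and y^2 terms cancel: -6x + 6y = 4 - 10 = -6
Simplify: x - y = 1
Locus: Perpendicular bisector of the segment from (1, -3) to (-2, 0): the line x - y = 1


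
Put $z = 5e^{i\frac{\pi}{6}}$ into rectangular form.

a = r cos θ = 5 * sqrt(3)/2 = 5*sqrt(3)/2
b = r sin θ = 5 * 1/2 = 5/2
z = 5*sqrt(3)/2 + (5/2)i


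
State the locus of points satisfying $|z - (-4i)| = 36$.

|z - z0| = r describes a circle centered at z0 with radius r
Here z0 = -4i and r = 36
Locus: Circle centered at (0, -4) with radius 36


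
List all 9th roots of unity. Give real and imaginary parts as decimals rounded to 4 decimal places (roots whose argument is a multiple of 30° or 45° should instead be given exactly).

ω_k = e^(2πik/9) = cos(2πk/9) + i sin(2πk/9) for k = 0, 1, ..., 8
Roots: 1, 0.7660 + 0.6428i, 0.1736 + 0.9848i, -1/2 + (sqrt(3)/2)i, -0.9397 + 0.3420i, -0.9397 - 0.3420i, -1/2 - (sqrt(3)/2)i, 0.1736 - 0.9848i, 0.7660 - 0.6428i


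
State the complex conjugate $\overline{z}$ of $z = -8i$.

If z = a + bi, then conjugate(z) = a - bi
conjugate(-8i) = 8i


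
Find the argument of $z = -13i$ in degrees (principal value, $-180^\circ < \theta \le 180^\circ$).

a = 0 and b < 0, so z lies on the negative imaginary axis: θ = -90°


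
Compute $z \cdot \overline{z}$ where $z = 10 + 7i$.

z * conjugate(z) = |z|^2 = a^2 + b^2
= 10^2 + 7^2 = 149


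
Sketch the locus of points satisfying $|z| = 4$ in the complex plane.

|z| = 4 means sqrt(x^2 + y^2) = 4
This is a circle of radius 4 centered at the origin


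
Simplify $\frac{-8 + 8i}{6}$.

Divisor is real, so divide each part by 6:
= -4/3 + (4/3)i


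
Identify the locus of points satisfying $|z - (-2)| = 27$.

|z - z0| = r describes a circle centered at z0 with radius r
Here z0 = -2 and r = 27
Locus: Circle centered at (-2, 0) with radius 27


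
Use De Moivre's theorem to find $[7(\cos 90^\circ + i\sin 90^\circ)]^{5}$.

By De Moivre: z^n = r^n(cos(nθ) + i sin(nθ))
= 7^5(cos(5*90°) + i sin(5*90°))
= 16807(cos 90° + i sin 90°)
= 16807i


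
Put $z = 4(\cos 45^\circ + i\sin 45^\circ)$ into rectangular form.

a = r cos θ = 4 * sqrt(2)/2 = 2*sqrt(2)
b = r sin θ = 4 * sqrt(2)/2 = 2*sqrt(2)
z = 2*sqrt(2) + 2*sqrt(2)i


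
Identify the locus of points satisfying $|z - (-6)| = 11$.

|z - z0| = r describes a circle centered at z0 with radius r
Here z0 = -6 and r = 11
Locus: Circle centered at (-6, 0) with radius 11


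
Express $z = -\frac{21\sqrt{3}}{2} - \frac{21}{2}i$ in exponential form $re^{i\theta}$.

r = |z| = sqrt((-21*sqrt(3)/2)^2 + (-21/2)^2) = sqrt(1323/4 + 441/4) = sqrt(441) = 21
θ = arctan(b/a) = arctan(-10.5/-18.1865) (quadrant-adjusted) = -150° = -5π/6
z = 21e^(-i*5π/6)


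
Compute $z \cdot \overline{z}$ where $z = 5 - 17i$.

z * conjugate(z) = |z|^2 = a^2 + b^2
= 5^2 + (-17)^2 = 314


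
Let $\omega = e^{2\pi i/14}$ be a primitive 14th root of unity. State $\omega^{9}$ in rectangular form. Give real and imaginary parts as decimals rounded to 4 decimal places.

ω^9 = e^(2πi·9/14) = e^(i·9π/7)
= cos(9π/7) + i sin(9π/7)
= -0.6235 - 0.7818i


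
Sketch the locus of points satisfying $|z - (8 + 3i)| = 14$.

|z - z0| = r describes a circle centered at z0 with radius r
Here z0 = 8 + 3i and r = 14
Locus: Circle centered at (8, 3) with radius 14


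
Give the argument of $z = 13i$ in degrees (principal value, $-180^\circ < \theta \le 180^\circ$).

a = 0 and b > 0, so z lies on the positive imaginary axis: θ = 90°


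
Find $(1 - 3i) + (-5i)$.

(1 + 0) + (-3 + (-5))i = 1 - 8i


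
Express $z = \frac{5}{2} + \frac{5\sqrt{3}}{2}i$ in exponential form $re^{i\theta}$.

r = |z| = sqrt((5/2)^2 + (5*sqrt(3)/2)^2) = sqrt(25/4 + 75/4) = sqrt(25) = 5
θ = arctan(b/a) = arctan(4.3301/2.5) (quadrant-adjusted) = 60° = π/3
z = 5e^(i*π/3)


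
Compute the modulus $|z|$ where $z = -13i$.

|z| = sqrt(a^2 + b^2) = sqrt(0^2 + (-13)^2) = sqrt(169) = 13


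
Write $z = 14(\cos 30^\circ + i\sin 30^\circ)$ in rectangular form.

a = r cos θ = 14 * sqrt(3)/2 = 7*sqrt(3)
b = r sin θ = 14 * 1/2 = 7
z = 7*sqrt(3) + 7i


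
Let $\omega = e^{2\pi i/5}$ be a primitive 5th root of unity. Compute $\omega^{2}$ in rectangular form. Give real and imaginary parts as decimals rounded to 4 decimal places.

ω^2 = e^(2πi·2/5) = e^(i·4π/5)
= cos(4π/5) + i sin(4π/5)
= -0.8090 + 0.5878i


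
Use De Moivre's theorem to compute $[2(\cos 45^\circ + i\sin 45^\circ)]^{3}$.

By De Moivre: z^n = r^n(cos(nθ) + i sin(nθ))
= 2^3(cos(3*45°) + i sin(3*45°))
= 8(cos 135° + i sin 135°)
= -4*sqrt(2) + 4*sqrt(2)i


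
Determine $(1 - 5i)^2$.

(a + bi)^2 = a^2 - b^2 + 2abi
= 1^2 - (-5)^2 + 2*1*(-5)i
= -24 - 10i


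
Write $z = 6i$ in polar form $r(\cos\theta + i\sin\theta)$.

r = |z| = sqrt(a^2 + b^2) = sqrt((0)^2 + (6)^2) = sqrt(0 + 36) = sqrt(36) = 6
a = 0 and b > 0, so z lies on the positive imaginary axis: θ = 90°
z = 6(cos 90° + i sin 90°)


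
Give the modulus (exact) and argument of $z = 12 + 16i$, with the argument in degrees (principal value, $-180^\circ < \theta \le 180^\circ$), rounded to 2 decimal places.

|z| = sqrt(12^2 + 16^2) = 20
arg(z) = arctan(b/a) = arctan(16/12) (quadrant-adjusted) = 53.13°


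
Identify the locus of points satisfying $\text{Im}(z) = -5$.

Im(z) = y where z = x + yi; the equation y = -5 is satisfied by all points with that y-coordinate
Locus: Horizontal line y = -5


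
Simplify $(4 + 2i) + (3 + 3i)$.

(4 + 3) + (2 + 3)i = 7 + 5i


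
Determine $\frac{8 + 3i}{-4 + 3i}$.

Multiply numerator and denominator by conjugate (-4 - 3i):
= (8 + 3i)(-4 - 3i) / ((-4)^2 + 3^2)
= (-23 - 36i) / 25
= -23/25 - (36/25)i


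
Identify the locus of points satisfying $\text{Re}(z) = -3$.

Re(z) = x where z = x + yi; the equation x = -3 is satisfied by all points with that x-coordinate
Locus: Vertical line x = -3


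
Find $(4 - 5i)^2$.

(a + bi)^2 = a^2 - b^2 + 2abi
= 4^2 - (-5)^2 + 2*4*(-5)i
= -9 - 40i


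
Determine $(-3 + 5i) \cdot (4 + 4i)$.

(a1*a2 - b1*b2) + (a1*b2 + b1*a2)i
= (-12 - 20) + (-12 + 20)i
= -32 + 8i


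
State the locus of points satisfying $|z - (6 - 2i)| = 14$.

|z - z0| = r describes a circle centered at z0 with radius r
Here z0 = 6 - 2i and r = 14
Locus: Circle centered at (6, -2) with radius 14


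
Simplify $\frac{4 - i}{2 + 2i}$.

Multiply numerator and denominator by conjugate (2 - 2i):
= (4 - i)(2 - 2i) / (2^2 + 2^2)
= (6 - 10i) / 8
Divide through by 2: (3 - 5i) / 4
= 3/4 - (5/4)i


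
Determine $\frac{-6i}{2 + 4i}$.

Multiply numerator and denominator by conjugate (2 - 4i):
= (-6i)(2 - 4i) / (2^2 + 4^2)
= (-24 - 12i) / 20
Divide through by 4: (-6 - 3i) / 5
= -6/5 - (3/5)i


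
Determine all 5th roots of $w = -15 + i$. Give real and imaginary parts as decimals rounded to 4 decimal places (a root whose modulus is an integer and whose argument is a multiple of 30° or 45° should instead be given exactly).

|w| = sqrt(226) ≈ 15.033296, arg(w) ≈ 176.185925°
Root modulus = sqrt(226)^(1/5) ≈ 1.719534
Root arguments: θ_k = (arg(w) + 360°k)/5 for k = 0, 1, ..., 4
Compute each root as (root modulus)(cos θ_k + i sin θ_k) using full-precision intermediates, then round to 4 decimal places.
Roots: 1.4045 + 0.9921i, -0.5095 + 1.6423i, -1.7194 + 0.0229i, -0.5531 - 1.6282i, 1.3776 - 1.0291i


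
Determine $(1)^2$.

(a + bi)^2 = a^2 - b^2 + 2abi
= 1^2 - 0^2 + 2*1*0i
= 1


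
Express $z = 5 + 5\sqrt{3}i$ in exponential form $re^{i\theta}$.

r = |z| = sqrt((5)^2 + (5*sqrt(3))^2) = sqrt(25 + 75) = sqrt(100) = 10
θ = arctan(b/a) = arctan(8.6603/5) (quadrant-adjusted) = 60° = π/3
z = 10e^(i*π/3)


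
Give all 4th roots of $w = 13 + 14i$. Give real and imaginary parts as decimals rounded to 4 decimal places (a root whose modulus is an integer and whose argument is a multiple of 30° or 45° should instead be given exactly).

|w| = sqrt(365) ≈ 19.104973, arg(w) ≈ 47.121096°
Root modulus = sqrt(365)^(1/4) ≈ 2.090675
Root arguments: θ_k = (arg(w) + 360°k)/4 for k = 0, 1, ..., 3
Compute each root as (root modulus)(cos θ_k + i sin θ_k) using full-precision intermediates, then round to 4 decimal places.
Roots: 2.0466 + 0.4268i, -0.4268 + 2.0466i, -2.0466 - 0.4268i, 0.4268 - 2.0466i


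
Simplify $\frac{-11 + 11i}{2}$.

Divisor is real, so divide each part by 2:
= -11/2 + (11/2)i


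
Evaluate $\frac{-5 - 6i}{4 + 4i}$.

Multiply numerator and denominator by conjugate (4 - 4i):
= (-5 - 6i)(4 - 4i) / (4^2 + 4^2)
= (-44 - 4i) / 32
Divide through by 4: (-11 - i) / 8
= -11/8 - (1/8)i


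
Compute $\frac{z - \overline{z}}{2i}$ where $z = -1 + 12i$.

z - conjugate(z) = 2bi
(z - conjugate(z))/(2i) = 2bi/(2i) = b = 12


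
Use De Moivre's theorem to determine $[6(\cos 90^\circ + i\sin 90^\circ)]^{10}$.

By De Moivre: z^n = r^n(cos(nθ) + i sin(nθ))
= 6^10(cos(10*90°) + i sin(10*90°))
= 60466176(cos 180° + i sin 180°)
= -60466176


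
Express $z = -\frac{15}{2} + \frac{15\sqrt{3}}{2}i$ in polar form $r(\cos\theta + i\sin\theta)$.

r = |z| = sqrt(a^2 + b^2) = sqrt((-15/2)^2 + (15*sqrt(3)/2)^2) = sqrt(225/4 + 675/4) = sqrt(225) = 15
θ = arctan(b/a) = arctan(12.9904/-7.5) (quadrant-adjusted) = 120°
z = 15(cos 120° + i sin 120°)


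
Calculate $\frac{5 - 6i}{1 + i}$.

Multiply numerator and denominator by conjugate (1 - i):
= (5 - 6i)(1 - i) / (1^2 + 1^2)
= (-1 - 11i) / 2
= -1/2 - (11/2)i


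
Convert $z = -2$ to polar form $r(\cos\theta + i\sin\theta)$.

r = |z| = sqrt(a^2 + b^2) = sqrt((-2)^2 + (0)^2) = sqrt(4 + 0) = sqrt(4) = 2
b = 0 and a < 0, so z lies on the negative real axis: θ = 180°
z = 2(cos 180° + i sin 180°)


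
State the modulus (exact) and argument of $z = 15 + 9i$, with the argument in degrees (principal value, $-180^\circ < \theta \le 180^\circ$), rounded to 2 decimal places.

|z| = sqrt(15^2 + 9^2) = sqrt(306)
arg(z) = arctan(b/a) = arctan(9/15) (quadrant-adjusted) = 30.96°


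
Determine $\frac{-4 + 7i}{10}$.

Divisor is real, so divide each part by 10:
= -2/5 + (7/10)i


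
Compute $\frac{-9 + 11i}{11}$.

Divisor is real, so divide each part by 11:
= -9/11 + i


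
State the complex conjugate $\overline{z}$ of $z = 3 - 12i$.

If z = a + bi, then conjugate(z) = a - bi
conjugate(3 - 12i) = 3 + 12i


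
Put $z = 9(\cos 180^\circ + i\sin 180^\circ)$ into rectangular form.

a = r cos θ = 9 * -1 = -9
b = r sin θ = 9 * 0 = 0
z = -9


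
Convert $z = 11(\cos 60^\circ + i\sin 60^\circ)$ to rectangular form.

a = r cos θ = 11 * 1/2 = 11/2
b = r sin θ = 11 * sqrt(3)/2 = 11*sqrt(3)/2
z = 11/2 + (11*sqrt(3)/2)i


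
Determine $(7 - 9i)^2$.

(a + bi)^2 = a^2 - b^2 + 2abi
= 7^2 - (-9)^2 + 2*7*(-9)i
= -32 - 126i


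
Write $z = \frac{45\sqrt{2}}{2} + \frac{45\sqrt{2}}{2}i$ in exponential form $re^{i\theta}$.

r = |z| = sqrt((45*sqrt(2)/2)^2 + (45*sqrt(2)/2)^2) = sqrt(2025/2 + 2025/2) = sqrt(2025) = 45
θ = arctan(b/a) = arctan(31.8198/31.8198) (quadrant-adjusted) = 45° = π/4
z = 45e^(i*π/4)


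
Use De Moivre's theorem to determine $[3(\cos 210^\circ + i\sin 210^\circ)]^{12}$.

By De Moivre: z^n = r^n(cos(nθ) + i sin(nθ))
= 3^12(cos(12*210°) + i sin(12*210°))
= 531441(cos 0° + i sin 0°)
= 531441


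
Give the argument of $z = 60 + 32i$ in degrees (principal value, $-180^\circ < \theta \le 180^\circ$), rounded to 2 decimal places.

θ = arctan(b/a) = arctan(32/60) (quadrant-adjusted) = 28.07°


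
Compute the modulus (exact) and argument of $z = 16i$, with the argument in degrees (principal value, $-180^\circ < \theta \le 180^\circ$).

|z| = sqrt(0^2 + 16^2) = 16
a = 0 and b > 0, so z lies on the positive imaginary axis: arg(z) = 90°


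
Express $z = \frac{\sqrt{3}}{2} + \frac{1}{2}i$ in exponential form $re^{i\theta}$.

r = |z| = sqrt((sqrt(3)/2)^2 + (1/2)^2) = sqrt(3/4 + 1/4) = sqrt(1) = 1
θ = arctan(b/a) = arctan(0.5/0.866) (quadrant-adjusted) = 30° = π/6
z = 1e^(i*π/6)


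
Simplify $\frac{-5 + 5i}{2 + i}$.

Multiply numerator and denominator by conjugate (2 - i):
= (-5 + 5i)(2 - i) / (2^2 + 1^2)
= (-5 + 15i) / 5
= -1 + 3i


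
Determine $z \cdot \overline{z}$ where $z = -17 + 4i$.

z * conjugate(z) = |z|^2 = a^2 + b^2
= (-17)^2 + 4^2 = 305


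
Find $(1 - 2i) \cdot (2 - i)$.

(a1*a2 - b1*b2) + (a1*b2 + b1*a2)i
= (2 - 2) + (-1 + (-4))i
= -5i


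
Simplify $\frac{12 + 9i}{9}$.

Divisor is real, so divide each part by 9:
= 4/3 + i


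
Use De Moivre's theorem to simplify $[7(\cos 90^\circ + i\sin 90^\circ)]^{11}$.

By De Moivre: z^n = r^n(cos(nθ) + i sin(nθ))
= 7^11(cos(11*90°) + i sin(11*90°))
= 1977326743(cos 270° + i sin 270°)
= -1977326743i


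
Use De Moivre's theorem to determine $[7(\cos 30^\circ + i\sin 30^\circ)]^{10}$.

By De Moivre: z^n = r^n(cos(nθ) + i sin(nθ))
= 7^10(cos(10*30°) + i sin(10*30°))
= 282475249(cos 300° + i sin 300°)
= 282475249/2 - (282475249*sqrt(3)/2)i


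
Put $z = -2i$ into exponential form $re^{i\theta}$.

r = |z| = sqrt((0)^2 + (-2)^2) = sqrt(0 + 4) = sqrt(4) = 2
a = 0 and b < 0, so z lies on the negative imaginary axis: θ = -90° = -π/2
z = 2e^(-i*π/2)


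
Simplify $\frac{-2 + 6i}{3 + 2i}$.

Multiply numerator and denominator by conjugate (3 - 2i):
= (-2 + 6i)(3 - 2i) / (3^2 + 2^2)
= (6 + 22i) / 13
= 6/13 + (22/13)i


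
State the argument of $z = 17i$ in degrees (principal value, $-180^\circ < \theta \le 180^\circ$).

a = 0 and b > 0, so z lies on the positive imaginary axis: θ = 90°


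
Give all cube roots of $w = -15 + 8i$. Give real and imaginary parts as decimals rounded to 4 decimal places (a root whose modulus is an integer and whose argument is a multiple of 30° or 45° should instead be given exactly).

|w| = 17, arg(w) ≈ 151.927513°
Root modulus = 17^(1/3) ≈ 2.571282
Root arguments: θ_k = (arg(w) + 360°k)/3 for k = 0, 1, ..., 2
Compute each root as (root modulus)(cos θ_k + i sin θ_k) using full-precision intermediates, then round to 4 decimal places.
Roots: 1.6306 + 1.9881i, -2.5371 + 0.4181i, 0.9065 - 2.4062i


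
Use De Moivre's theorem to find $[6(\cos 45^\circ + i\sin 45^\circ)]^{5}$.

By De Moivre: z^n = r^n(cos(nθ) + i sin(nθ))
= 6^5(cos(5*45°) + i sin(5*45°))
= 7776(cos 225° + i sin 225°)
= -3888*sqrt(2) - 3888*sqrt(2)i


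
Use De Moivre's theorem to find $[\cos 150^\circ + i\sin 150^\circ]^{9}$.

By De Moivre: z^n = r^n(cos(nθ) + i sin(nθ))
= 1^9(cos(9*150°) + i sin(9*150°))
= 1(cos 270° + i sin 270°)
= -i


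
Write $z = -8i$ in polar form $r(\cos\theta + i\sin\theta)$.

r = |z| = sqrt(a^2 + b^2) = sqrt((0)^2 + (-8)^2) = sqrt(0 + 64) = sqrt(64) = 8
a = 0 and b < 0, so z lies on the negative imaginary axis: θ = 270°
z = 8(cos 270° + i sin 270°)


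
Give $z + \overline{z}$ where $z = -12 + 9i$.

z + conjugate(z) = (a + bi) + (a - bi) = 2a
= 2 * (-12) = -24


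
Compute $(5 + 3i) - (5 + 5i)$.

(5 - 5) + (3 - 5)i = -2i


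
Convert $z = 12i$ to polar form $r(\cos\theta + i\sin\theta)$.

r = |z| = sqrt(a^2 + b^2) = sqrt((0)^2 + (12)^2) = sqrt(0 + 144) = sqrt(144) = 12
a = 0 and b > 0, so z lies on the positive imaginary axis: θ = 90°
z = 12(cos 90° + i sin 90°)


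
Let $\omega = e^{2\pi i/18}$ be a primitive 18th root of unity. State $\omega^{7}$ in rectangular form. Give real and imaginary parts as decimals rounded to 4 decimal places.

ω^7 = e^(2πi·7/18) = e^(i·7π/9)
= cos(7π/9) + i sin(7π/9)
= -0.7660 + 0.6428i


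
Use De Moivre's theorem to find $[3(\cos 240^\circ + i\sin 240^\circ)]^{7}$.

By De Moivre: z^n = r^n(cos(nθ) + i sin(nθ))
= 3^7(cos(7*240°) + i sin(7*240°))
= 2187(cos 240° + i sin 240°)
= -2187/2 - (2187*sqrt(3)/2)i


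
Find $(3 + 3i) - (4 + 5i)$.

(3 - 4) + (3 - 5)i = -1 - 2i


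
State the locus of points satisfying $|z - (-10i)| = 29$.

|z - z0| = r describes a circle centered at z0 with radius r
Here z0 = -10i and r = 29
Locus: Circle centered at (0, -10) with radius 29


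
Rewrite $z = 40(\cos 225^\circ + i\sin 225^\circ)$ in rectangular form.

a = r cos θ = 40 * -sqrt(2)/2 = -20*sqrt(2)
b = r sin θ = 40 * -sqrt(2)/2 = -20*sqrt(2)
z = -20*sqrt(2) - 20*sqrt(2)i


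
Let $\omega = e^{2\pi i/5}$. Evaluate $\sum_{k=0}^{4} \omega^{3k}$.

Let ζ = ω^3 = e^(2πi·3/5). Since 5 ∤ 3, ζ ≠ 1.
Sum = Σ_{k=0}^{4} ζ^k = (ζ^5 - 1)/(ζ - 1) = (ω^{3·5} - 1)/(ζ - 1) = (1 - 1)/(ζ - 1) = 0


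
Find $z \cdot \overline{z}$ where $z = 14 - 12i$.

z * conjugate(z) = |z|^2 = a^2 + b^2
= 14^2 + (-12)^2 = 340


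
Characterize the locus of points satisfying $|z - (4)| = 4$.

|z - z0| = r describes a circle centered at z0 with radius r
Here z0 = 4 and r = 4
Locus: Circle centered at (4, 0) with radius 4


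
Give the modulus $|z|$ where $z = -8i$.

|z| = sqrt(a^2 + b^2) = sqrt(0^2 + (-8)^2) = sqrt(64) = 8


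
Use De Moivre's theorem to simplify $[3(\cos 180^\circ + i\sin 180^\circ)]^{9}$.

By De Moivre: z^n = r^n(cos(nθ) + i sin(nθ))
= 3^9(cos(9*180°) + i sin(9*180°))
= 19683(cos 180° + i sin 180°)
= -19683


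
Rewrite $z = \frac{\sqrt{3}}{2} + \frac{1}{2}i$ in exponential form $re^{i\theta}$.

r = |z| = sqrt((sqrt(3)/2)^2 + (1/2)^2) = sqrt(3/4 + 1/4) = sqrt(1) = 1
θ = arctan(b/a) = arctan(0.5/0.866) (quadrant-adjusted) = 30° = π/6
z = 1e^(i*π/6)


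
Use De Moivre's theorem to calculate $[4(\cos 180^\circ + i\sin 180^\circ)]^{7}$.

By De Moivre: z^n = r^n(cos(nθ) + i sin(nθ))
= 4^7(cos(7*180°) + i sin(7*180°))
= 16384(cos 180° + i sin 180°)
= -16384


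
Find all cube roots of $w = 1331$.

|w| = 1331, arg(w) = 0°
Root modulus = 1331^(1/3) = 11
Root arguments: θ_k = (0° + 360°k)/3 for k = 0, 1, ..., 2
Roots: 11, -11/2 + (11*sqrt(3)/2)i, -11/2 - (11*sqrt(3)/2)i


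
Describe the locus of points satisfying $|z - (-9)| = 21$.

|z - z0| = r describes a circle centered at z0 with radius r
Here z0 = -9 and r = 21
Locus: Circle centered at (-9, 0) with radius 21


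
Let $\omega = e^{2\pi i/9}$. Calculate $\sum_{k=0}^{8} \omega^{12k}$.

Let ζ = ω^12 = e^(2πi·12/9). Since 9 ∤ 12, ζ ≠ 1.
Sum = Σ_{k=0}^{8} ζ^k = (ζ^9 - 1)/(ζ - 1) = (ω^{12·9} - 1)/(ζ - 1) = (1 - 1)/(ζ - 1) = 0


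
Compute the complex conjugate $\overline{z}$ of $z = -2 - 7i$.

If z = a + bi, then conjugate(z) = a - bi
conjugate(-2 - 7i) = -2 + 7i


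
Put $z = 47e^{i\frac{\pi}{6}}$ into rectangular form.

a = r cos θ = 47 * sqrt(3)/2 = 47*sqrt(3)/2
b = r sin θ = 47 * 1/2 = 47/2
z = 47*sqrt(3)/2 + (47/2)i


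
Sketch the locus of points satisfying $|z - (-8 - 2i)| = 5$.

|z - z0| = r describes a circle centered at z0 with radius r
Here z0 = -8 - 2i and r = 5
Locus: Circle centered at (-8, -2) with radius 5


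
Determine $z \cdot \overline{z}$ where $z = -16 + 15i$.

z * conjugate(z) = |z|^2 = a^2 + b^2
= (-16)^2 + 15^2 = 481


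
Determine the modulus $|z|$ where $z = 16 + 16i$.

|z| = sqrt(a^2 + b^2) = sqrt(16^2 + 16^2) = sqrt(512) = sqrt(512)


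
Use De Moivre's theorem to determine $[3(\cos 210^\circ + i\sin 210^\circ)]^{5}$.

By De Moivre: z^n = r^n(cos(nθ) + i sin(nθ))
= 3^5(cos(5*210°) + i sin(5*210°))
= 243(cos 330° + i sin 330°)
= 243*sqrt(3)/2 - (243/2)i


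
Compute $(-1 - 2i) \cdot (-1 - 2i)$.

(a1*a2 - b1*b2) + (a1*b2 + b1*a2)i
= (1 - 4) + (2 + 2)i
= -3 + 4i


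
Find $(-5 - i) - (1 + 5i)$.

(-5 - 1) + (-1 - 5)i = -6 - 6i


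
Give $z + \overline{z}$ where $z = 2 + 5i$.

z + conjugate(z) = (a + bi) + (a - bi) = 2a
= 2 * 2 = 4


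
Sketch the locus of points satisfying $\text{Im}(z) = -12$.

Im(z) = y where z = x + yi; the equation y = -12 is satisfied by all points with that y-coordinate
Locus: Horizontal line y = -12


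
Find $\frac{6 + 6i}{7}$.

Divisor is real, so divide each part by 7:
= 6/7 + (6/7)i


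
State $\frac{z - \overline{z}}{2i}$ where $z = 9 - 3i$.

z - conjugate(z) = 2bi
(z - conjugate(z))/(2i) = 2bi/(2i) = b = -3


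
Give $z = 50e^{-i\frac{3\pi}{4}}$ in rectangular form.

a = r cos θ = 50 * -sqrt(2)/2 = -25*sqrt(2)
b = r sin θ = 50 * -sqrt(2)/2 = -25*sqrt(2)
z = -25*sqrt(2) - 25*sqrt(2)i


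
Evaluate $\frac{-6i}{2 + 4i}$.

Multiply numerator and denominator by conjugate (2 - 4i):
= (-6i)(2 - 4i) / (2^2 + 4^2)
= (-24 - 12i) / 20
Divide through by 4: (-6 - 3i) / 5
= -6/5 - (3/5)i


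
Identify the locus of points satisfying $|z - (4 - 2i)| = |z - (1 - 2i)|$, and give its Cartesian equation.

|z - z1| = |z - z2| means z is equidistant from z1 and z2,
i.e. the perpendicular bisector of the segment from (4, -2) to (1, -2) (midpoint (5/2, -2)).
With z = x + yi, square both sides:
(x - 4)^2 + (y - (-2))^2 = (x - 1)^2 + (y - (-2))^2
The x^2 and y^2 terms cancel: -6x + 0y = 5 - 20 = -15
Simplify: x = 5/2
Locus: Perpendicular bisector of the segment from (4, -2) to (1, -2): the line x = 5/2


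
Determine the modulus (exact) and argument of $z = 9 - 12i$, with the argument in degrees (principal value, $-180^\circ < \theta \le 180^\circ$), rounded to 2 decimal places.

|z| = sqrt(9^2 + (-12)^2) = 15
arg(z) = arctan(b/a) = arctan(-12/9) (quadrant-adjusted) = -53.13°


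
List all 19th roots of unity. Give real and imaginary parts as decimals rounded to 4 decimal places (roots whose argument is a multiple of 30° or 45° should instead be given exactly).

ω_k = e^(2πik/19) = cos(2πk/19) + i sin(2πk/19) for k = 0, 1, ..., 18
Roots: 1, 0.9458 + 0.3247i, 0.7891 + 0.6142i, 0.5469 + 0.8372i, 0.2455 + 0.9694i, -0.0826 + 0.9966i, -0.4017 + 0.9158i, -0.6773 + 0.7357i, -0.8795 + 0.4759i, -0.9864 + 0.1646i, -0.9864 - 0.1646i, -0.8795 - 0.4759i, -0.6773 - 0.7357i, -0.4017 - 0.9158i, -0.0826 - 0.9966i, 0.2455 - 0.9694i, 0.5469 - 0.8372i, 0.7891 - 0.6142i, 0.9458 - 0.3247i
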